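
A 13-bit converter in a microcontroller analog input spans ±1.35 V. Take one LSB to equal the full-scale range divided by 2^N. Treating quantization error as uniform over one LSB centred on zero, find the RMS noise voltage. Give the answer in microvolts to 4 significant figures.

The full-scale span is 1.35 − (-1.35) = 2.7 V.
Step size = 2.7/8192 V = 329.590 µV.
For a uniform distribution on [−LSB/2, +LSB/2], V_rms = LSB/√12 = 329.590 µV/3.4641 = 95.14 µV.

95.14 µV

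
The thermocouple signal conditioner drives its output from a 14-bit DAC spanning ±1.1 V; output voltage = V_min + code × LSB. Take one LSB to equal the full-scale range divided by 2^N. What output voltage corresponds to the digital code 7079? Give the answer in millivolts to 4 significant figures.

Full-scale range = 1.1 V − (-1.1 V) = 2.2 V. LSB = 2.2 V / 2^14.
V_out = V_min + code × LSB = -1.1 V + 7079 × 2.2 V / 16384
      = -1.1 + 0.950549 = -0.149451 V.

-149.5 mV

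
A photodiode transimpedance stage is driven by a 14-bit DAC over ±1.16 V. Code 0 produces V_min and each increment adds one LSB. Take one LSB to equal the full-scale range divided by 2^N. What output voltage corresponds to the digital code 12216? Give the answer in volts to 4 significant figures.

0.5698 V

Full-scale range = 1.16 V − (-1.16 V) = 2.32 V. LSB = 2.32 V / 2^14.
Output = V_min + (12216/16384) × range = -1.16 + 0.745605 × 2.32 V
      = -1.16 V + 1.72980 V = 0.569805 V.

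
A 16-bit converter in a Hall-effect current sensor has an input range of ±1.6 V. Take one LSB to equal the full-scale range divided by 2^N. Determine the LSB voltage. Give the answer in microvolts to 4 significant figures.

48.83 µV

Full-scale range = 1.6 V − (-1.6 V) = 3.2 V.
2^16 = 65536 levels.
Step size = 3.2/65536 V = 48.83 µV.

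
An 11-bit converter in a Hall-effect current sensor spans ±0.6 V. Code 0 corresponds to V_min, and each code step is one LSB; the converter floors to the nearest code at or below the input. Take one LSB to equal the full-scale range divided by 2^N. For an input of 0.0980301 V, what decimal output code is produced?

1191

The full-scale span is 0.6 − (-0.6) = 1.2 V. LSB = 1.2 V / 2^11 ≈ 0.5859 mV.
code = ⌊(V_in − V_min)/LSB⌋ = ⌊(V_in − V_min) × 2^11 / range⌋
     = ⌊(0.0980301 − (-0.6)) × 2048 / 1.2⌋ = ⌊0.6980301 × 2048/1.2⌋
     = ⌊1191.305⌋ = 1191.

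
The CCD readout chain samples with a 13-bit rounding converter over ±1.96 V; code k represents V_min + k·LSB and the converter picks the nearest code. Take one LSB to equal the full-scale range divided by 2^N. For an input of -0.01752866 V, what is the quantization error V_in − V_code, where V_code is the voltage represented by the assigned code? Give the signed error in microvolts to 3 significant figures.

The full-scale span is 1.96 − (-1.96) = 3.92 V. LSB = 3.92 V / 2^13 ≈ 478.5 µV.
(-0.01752866 − (-1.96)) / LSB = 1.94247134 × 8192/3.92 = 4059.3687. Nearest integer: k = 4059.
V_code = V_min + k × range/2^13 = -1.96 + 4059 × 3.92/8192 = -0.01770507813 V.
V_in − V_code = -0.01752866 − (-0.01770507813) = +176 µV.

+176 µV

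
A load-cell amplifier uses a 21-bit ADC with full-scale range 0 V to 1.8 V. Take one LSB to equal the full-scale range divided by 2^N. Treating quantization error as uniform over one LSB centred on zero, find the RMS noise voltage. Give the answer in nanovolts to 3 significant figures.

248 nV

Span = 1.8 V.
Step size = 1.8/2097152 V = 0.85831 µV.
RMS of a uniform error over width LSB is LSB/√12 = 248 nV.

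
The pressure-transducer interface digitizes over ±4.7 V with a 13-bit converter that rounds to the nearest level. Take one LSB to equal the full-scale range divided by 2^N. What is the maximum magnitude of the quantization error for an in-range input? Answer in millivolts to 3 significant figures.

0.574 mV

The full-scale span is 4.7 − (-4.7) = 9.4 V.
LSB = 9.4 V / 2^13 = 1.1475 mV.
A rounding quantizer has |error| ≤ LSB/2 = 0.574 mV.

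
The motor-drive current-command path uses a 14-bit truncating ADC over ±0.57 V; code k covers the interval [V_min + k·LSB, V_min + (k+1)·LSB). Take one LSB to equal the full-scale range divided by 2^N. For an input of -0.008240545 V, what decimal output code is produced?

Range = 0.57 − (-0.57) = 1.14 V. LSB = 1.14 V / 2^14 ≈ 69.58 µV.
V_in − V_min = -0.008240545 − (-0.57) = 0.561759455 V.
Divide by LSB: 0.561759455 × 16384/1.14 = 8073.5675.
Truncating gives code 8073.

8073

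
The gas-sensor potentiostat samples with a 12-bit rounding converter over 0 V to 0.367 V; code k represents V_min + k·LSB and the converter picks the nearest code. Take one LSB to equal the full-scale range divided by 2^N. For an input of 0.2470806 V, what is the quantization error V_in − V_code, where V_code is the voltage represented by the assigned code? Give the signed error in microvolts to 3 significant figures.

Span = 0.367 V. LSB = 0.367 V / 2^12 ≈ 89.60 µV.
(V_in − V_min)/LSB = (0.2470806 − (0)) × 4096/0.367 = 2757.6080 → nearest code k = 2758.
Reconstructed level: 0 + 2758 × 0.367/4096 V = 0.2471157227 V.
Error = V_in − V_code = 0.2470806 − (0.2471157227) = −35.1 µV.

−35.1 µV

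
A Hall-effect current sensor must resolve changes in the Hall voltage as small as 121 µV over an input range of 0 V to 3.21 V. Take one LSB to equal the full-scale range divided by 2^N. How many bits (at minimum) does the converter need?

15 bits

Span = 3.21 V.
Required number of levels: 3.21/121 µV = 26529; smallest N with 2^N ≥ that is 15.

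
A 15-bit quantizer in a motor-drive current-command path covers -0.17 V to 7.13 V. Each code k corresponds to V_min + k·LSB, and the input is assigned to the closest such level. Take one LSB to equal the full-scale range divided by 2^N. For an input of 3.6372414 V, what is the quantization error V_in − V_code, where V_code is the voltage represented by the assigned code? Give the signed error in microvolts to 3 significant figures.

−40.1 µV

Full-scale range = 7.13 V − (-0.17 V) = 7.3 V. LSB = 7.3 V / 2^15 ≈ 222.8 µV.
Position in LSBs: (3.6372414 − (-0.17)) × 32768/7.3 = 17089.8200; rounding gives k = 17090.
V_code = V_min + k × range/2^15 = -0.17 + 17090 × 7.3/32768 = 3.6372814941 V.
e = 3.6372414 − (3.6372814941) = −40.1 µV.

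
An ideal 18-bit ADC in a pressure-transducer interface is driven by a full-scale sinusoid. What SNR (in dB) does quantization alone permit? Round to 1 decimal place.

6.02(18) + 1.76 = 108.36 + 1.76 = 110.12 dB.

110.1 dB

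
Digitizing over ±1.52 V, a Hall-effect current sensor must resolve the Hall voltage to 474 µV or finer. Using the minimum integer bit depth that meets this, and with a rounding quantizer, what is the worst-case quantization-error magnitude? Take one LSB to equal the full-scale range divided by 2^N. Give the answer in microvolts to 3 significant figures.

The full-scale span is 1.52 − (-1.52) = 3.04 V.
Required number of levels: 3.04/474 µV = 6413.5; smallest N with 2^N ≥ that is 13.
One LSB is 3.04 V / 8192 = 371.09 µV.
Half an LSB is 186 µV.

186 µV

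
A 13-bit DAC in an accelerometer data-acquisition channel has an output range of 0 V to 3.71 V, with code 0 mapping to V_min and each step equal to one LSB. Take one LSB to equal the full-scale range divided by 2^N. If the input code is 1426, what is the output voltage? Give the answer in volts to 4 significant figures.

0.6458 V

Full-scale range = 3.71 V. LSB = 3.71 V / 2^13.
V_out = V_min + code × LSB = 0 V + 1426 × 3.71 V / 8192
      = 0 V + 0.645808 V = 0.645808 V.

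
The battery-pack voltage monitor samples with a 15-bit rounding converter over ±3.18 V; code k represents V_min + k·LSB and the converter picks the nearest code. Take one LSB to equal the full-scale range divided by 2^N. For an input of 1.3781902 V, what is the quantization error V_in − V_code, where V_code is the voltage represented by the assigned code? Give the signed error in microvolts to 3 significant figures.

−55.6 µV

The full-scale span is 3.18 − (-3.18) = 6.36 V. LSB = 6.36 V / 2^15 ≈ 194.1 µV.
(V_in − V_min)/LSB = (1.3781902 − (-3.18)) × 32768/6.36 = 23484.7133 → nearest code k = 23485.
Reconstructed level: -3.18 + 23485 × 6.36/32768 V = 1.3782458496 V.
Error = V_in − V_code = 1.3781902 − (1.3782458496) = −55.6 µV.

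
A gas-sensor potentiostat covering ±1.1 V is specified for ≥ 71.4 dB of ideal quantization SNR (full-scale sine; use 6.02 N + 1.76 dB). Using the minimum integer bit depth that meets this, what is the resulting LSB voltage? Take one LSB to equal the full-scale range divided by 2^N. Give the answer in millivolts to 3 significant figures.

The full-scale span is 1.1 − (-1.1) = 2.2 V.
6.02 N + 1.76 ≥ 71.4 gives N ≥ 11.568, so the minimum integer is 12.
LSB = 2.2 V / 2^12 = 0.537 mV.

0.537 mV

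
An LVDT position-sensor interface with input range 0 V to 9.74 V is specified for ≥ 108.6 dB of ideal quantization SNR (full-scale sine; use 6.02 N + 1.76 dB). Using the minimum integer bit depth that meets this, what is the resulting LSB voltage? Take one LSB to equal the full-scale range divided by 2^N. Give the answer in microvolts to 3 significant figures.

37.2 µV

Full-scale range = 9.74 V.
6.02 N + 1.76 ≥ 108.6 gives N ≥ 17.748, so the minimum integer is 18.
LSB = 9.74 V / 2^18 = 37.2 µV.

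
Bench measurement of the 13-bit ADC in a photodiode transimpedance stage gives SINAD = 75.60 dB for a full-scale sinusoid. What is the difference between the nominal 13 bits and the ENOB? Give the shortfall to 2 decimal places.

0.73 bits

ENOB = (SINAD − 1.76)/6.02 = (75.60 − 1.76)/6.02 = 12.2658 bits.
Lost resolution: 13 − 12.2658 = 0.7342 bits.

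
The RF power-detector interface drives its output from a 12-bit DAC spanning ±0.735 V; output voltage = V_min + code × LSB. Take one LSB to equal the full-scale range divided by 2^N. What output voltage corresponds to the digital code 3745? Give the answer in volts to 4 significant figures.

Span: 0.735 V − (-0.735 V) = 1.47 V. LSB = 1.47 V / 2^12.
Output = V_min + (3745/4096) × range = -0.735 + 0.914307 × 1.47 V
      = -0.735 + 1.34403 = 0.609031 V.

0.6090 V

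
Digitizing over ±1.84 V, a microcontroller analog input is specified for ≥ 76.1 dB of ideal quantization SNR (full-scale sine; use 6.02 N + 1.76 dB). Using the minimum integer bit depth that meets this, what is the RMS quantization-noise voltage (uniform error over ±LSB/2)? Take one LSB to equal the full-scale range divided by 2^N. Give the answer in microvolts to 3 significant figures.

130 µV

Range = 1.84 − (-1.84) = 3.68 V.
Required N = ⌈(76.1 − 1.76)/6.02⌉ = ⌈12.349⌉ = 13.
Step size = 3.68/8192 V = 449.22 µV.
σ_q = LSB/√12 = 449.22 µV/3.4641 = 130 µV.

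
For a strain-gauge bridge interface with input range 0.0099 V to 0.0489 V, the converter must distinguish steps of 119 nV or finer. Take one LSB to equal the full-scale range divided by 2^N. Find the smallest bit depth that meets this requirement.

19 bits

Range = 0.0489 − (0.0099) = 0.039 V.
Levels needed ≥ 0.039/119 nV = 327700. 2^19 = 524288 suffices, so N_min = 19.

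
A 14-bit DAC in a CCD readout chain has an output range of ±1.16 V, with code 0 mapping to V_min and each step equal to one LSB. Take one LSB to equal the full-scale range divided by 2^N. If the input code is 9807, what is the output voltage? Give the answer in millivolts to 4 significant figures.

228.7 mV

Full-scale range = 1.16 V − (-1.16 V) = 2.32 V. LSB = 2.32 V / 2^14.
V_out = V_min + code × LSB = -1.16 V + 9807 × 2.32 V / 16384
      = -1.16 V + 1.38869 V = 0.228687 V.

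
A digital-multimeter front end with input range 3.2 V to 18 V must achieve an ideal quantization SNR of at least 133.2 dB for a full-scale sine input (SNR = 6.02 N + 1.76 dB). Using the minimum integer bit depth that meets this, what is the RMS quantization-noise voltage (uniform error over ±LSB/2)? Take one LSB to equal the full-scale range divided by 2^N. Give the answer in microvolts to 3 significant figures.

Full-scale range = 18 V − (3.2 V) = 14.8 V.
N ≥ (133.2 − 1.76)/6.02 = 21.834 → N_min = 22.
LSB = 14.8 V ÷ 2^22 = 14.8/4194304 V = 3.5286 µV.
RMS noise = LSB/√12 = 1.02 µV.

1.02 µV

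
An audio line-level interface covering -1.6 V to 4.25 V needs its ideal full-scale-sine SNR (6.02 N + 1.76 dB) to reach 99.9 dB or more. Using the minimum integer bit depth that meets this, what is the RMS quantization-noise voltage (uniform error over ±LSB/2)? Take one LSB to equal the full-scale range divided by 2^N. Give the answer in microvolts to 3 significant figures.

The full-scale span is 4.25 − (-1.6) = 5.85 V.
Required N = ⌈(99.9 − 1.76)/6.02⌉ = ⌈16.302⌉ = 17.
LSB = 5.85 V ÷ 2^17 = 5.85/131072 V = 44.632 µV.
V_rms = LSB/√12 = 12.9 µV.

12.9 µV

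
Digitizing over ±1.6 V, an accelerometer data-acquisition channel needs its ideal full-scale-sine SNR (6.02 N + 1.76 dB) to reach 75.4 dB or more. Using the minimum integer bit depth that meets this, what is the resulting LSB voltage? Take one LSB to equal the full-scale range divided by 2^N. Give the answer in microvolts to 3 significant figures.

391 µV

Span: 1.6 V − (-1.6 V) = 3.2 V.
Required N = ⌈(75.4 − 1.76)/6.02⌉ = ⌈12.233⌉ = 13.
LSB = 3.2 V / 2^13 = 391 µV.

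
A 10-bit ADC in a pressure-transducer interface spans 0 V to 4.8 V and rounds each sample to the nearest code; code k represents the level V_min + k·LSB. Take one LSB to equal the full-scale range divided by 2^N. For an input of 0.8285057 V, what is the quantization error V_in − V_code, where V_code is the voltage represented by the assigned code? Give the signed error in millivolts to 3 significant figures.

V_FS = 4.8 V. LSB = 4.8 V / 2^10 ≈ 4.688 mV.
Position in LSBs: (0.8285057 − (0)) × 1024/4.8 = 176.7479; rounding gives k = 177.
Reconstructed level: 0 + 177 × 4.8/1024 V = 0.8296875000 V.
V_in − V_code = 0.8285057 − (0.8296875000) = −1.18 mV.

−1.18 mV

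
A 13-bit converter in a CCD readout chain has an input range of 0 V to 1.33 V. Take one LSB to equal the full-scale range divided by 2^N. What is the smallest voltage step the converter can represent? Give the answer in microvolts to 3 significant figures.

162 µV

Full-scale range = 1.33 V.
2^13 = 8192 levels.
LSB = 1.33 V ÷ 2^13 = 1.33/8192 V = 162 µV.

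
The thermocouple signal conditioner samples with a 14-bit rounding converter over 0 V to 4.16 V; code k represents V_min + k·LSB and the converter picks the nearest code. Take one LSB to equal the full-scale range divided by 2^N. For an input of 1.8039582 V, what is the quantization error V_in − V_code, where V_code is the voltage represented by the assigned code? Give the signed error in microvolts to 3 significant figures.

Range is 4.16 V. LSB = 4.16 V / 2^14 ≈ 253.9 µV.
(1.8039582 − (0)) / LSB = 1.8039582 × 16384/4.16 = 7104.8200. Nearest integer: k = 7105.
V_code = V_min + k × range/2^14 = 0 + 7105 × 4.16/16384 = 1.8040039063 V.
Error = V_in − V_code = 1.8039582 − (1.8040039063) = −45.7 µV.

−45.7 µV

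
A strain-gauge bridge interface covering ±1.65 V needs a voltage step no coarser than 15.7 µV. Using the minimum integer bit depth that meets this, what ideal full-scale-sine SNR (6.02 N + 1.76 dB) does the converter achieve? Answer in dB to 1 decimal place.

110.1 dB

The full-scale span is 1.65 − (-1.65) = 3.3 V.
Need 2^N ≥ 3.3 V / 15.7 µV = 210200 → N_min = 18.
6.02(18) + 1.76 = 110.12 dB.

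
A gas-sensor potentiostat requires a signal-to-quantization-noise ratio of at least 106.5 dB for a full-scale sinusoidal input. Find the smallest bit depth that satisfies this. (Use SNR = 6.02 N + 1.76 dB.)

6.02 N + 1.76 ≥ 106.5 gives N ≥ 17.399, so the minimum integer is 18.

18 bits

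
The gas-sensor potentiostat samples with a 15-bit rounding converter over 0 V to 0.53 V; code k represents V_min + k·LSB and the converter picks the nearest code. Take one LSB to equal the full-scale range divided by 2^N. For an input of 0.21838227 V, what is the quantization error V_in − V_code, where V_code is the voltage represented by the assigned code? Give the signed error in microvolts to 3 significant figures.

−3.35 µV

Span = 0.53 V. LSB = 0.53 V / 2^15 ≈ 16.17 µV.
Position in LSBs: (0.21838227 − (0)) × 32768/0.53 = 13501.7929; rounding gives k = 13502.
Reconstructed level: 0 + 13502 × 0.53/32768 V = 0.21838562012 V.
e = 0.21838227 − (0.21838562012) = −3.35 µV.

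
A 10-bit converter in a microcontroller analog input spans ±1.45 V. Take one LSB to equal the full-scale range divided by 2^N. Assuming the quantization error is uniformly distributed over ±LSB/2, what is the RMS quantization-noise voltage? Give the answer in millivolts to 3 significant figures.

Range = 1.45 − (-1.45) = 2.9 V.
One LSB is 2.9 V / 1024 = 2.8320 mV.
σ_q = LSB/√12 = 2.8320 mV/3.4641 = 0.818 mV.

0.818 mV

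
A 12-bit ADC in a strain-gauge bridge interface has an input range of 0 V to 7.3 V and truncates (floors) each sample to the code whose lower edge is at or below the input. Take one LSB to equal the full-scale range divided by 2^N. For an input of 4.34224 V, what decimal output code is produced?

2436

V_FS = 7.3 V. LSB = 7.3 V / 2^12 ≈ 1.782 mV.
code = ⌊(V_in − V_min)/LSB⌋ = ⌊(V_in − V_min) × 2^12 / range⌋
     = ⌊(4.34224 − (0)) × 4096 / 7.3⌋ = ⌊4.34224 × 4096/7.3⌋
     = ⌊2436.413⌋ = 2436.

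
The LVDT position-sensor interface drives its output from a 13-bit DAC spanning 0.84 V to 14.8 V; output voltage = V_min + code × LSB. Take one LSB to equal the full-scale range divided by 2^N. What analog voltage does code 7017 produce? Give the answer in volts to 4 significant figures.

The full-scale span is 14.8 − (0.84) = 13.96 V. LSB = 13.96 V / 2^13.
V_out = 0.84 + 7017 × (13.96/8192) V
      = 0.84 V + 11.9577 V = 12.7977 V.

12.80 V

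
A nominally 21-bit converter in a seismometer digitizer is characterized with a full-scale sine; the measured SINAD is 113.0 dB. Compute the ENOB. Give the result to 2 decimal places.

(113.0 − 1.76) / 6.02 = 111.24/6.02 = 18.4784 effective bits.

18.48 bits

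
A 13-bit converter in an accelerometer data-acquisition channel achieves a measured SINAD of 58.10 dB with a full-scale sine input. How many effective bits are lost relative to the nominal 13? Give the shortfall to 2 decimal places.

3.64 bits

ENOB = (SINAD − 1.76)/6.02 = (58.10 − 1.76)/6.02 = 9.3588 bits.
Lost resolution: 13 − 9.3588 = 3.6412 bits.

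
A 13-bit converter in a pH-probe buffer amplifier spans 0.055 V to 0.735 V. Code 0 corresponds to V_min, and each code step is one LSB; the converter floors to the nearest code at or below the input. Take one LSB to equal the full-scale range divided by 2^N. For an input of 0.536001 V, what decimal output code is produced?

5794

Span: 0.735 V − (0.055 V) = 0.68 V. LSB = 0.68 V / 2^13 ≈ 83.01 µV.
(V_in − V_min) × 2^13/range = (0.536001 − (0.055)) × 8192/0.68 = 5794.647.
Floor → code = 5794.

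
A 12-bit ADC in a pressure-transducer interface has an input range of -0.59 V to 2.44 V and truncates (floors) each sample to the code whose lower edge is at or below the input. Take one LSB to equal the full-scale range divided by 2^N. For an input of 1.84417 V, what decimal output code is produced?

Range = 2.44 − (-0.59) = 3.03 V. LSB = 3.03 V / 2^12 ≈ 0.7397 mV.
code = ⌊(V_in − V_min)/LSB⌋ = ⌊(V_in − V_min) × 2^12 / range⌋
     = ⌊(1.84417 − (-0.59)) × 4096 / 3.03⌋ = ⌊2.43417 × 4096/3.03⌋
     = ⌊3290.548⌋ = 3290.

3290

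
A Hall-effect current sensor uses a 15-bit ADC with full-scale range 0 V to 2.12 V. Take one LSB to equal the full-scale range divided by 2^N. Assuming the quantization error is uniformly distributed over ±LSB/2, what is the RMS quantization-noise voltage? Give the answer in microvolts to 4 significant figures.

V_FS = 2.12 V.
One LSB is 2.12 V / 32768 = 64.6973 µV.
For a uniform distribution on [−LSB/2, +LSB/2], V_rms = LSB/√12 = 64.6973 µV/3.4641 = 18.68 µV.

18.68 µV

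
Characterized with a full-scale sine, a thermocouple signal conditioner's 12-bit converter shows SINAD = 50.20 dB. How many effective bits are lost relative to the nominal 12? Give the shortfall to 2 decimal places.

ENOB = (SINAD − 1.76)/6.02 = (50.20 − 1.76)/6.02 = 8.0465 bits.
12 − 8.0465 = 3.95 bits below nominal.

3.95 bits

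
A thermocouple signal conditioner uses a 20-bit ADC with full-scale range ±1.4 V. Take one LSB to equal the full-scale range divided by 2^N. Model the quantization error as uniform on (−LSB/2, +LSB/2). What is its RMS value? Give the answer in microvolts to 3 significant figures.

0.771 µV

Full-scale range = 1.4 V − (-1.4 V) = 2.8 V.
One LSB is 2.8 V / 1048576 = 2.6703 µV.
RMS of a uniform error over width LSB is LSB/√12 = 0.771 µV.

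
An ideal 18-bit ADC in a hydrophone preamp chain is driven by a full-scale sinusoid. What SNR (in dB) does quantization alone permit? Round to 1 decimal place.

6.02(18) + 1.76 = 108.36 + 1.76 = 110.12 dB.

110.1 dB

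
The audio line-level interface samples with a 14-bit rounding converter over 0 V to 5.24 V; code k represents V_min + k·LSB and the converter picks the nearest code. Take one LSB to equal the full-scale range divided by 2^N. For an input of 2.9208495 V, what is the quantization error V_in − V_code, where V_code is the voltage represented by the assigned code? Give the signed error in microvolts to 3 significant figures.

Full-scale range = 5.24 V. LSB = 5.24 V / 2^14 ≈ 319.8 µV.
(2.9208495 − (0)) / LSB = 2.9208495 × 16384/5.24 = 9132.6714. Nearest integer: k = 9133.
V_code = V_min + k × range/2^14 = 0 + 9133 × 5.24/16384 = 2.9209545898 V.
V_in − V_code = 2.9208495 − (2.9209545898) = −105 µV.

−105 µV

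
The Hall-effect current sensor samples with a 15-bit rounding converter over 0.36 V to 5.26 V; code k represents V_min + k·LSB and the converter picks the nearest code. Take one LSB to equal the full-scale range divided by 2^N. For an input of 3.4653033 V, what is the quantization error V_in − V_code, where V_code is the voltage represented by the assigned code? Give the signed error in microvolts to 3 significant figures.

The full-scale span is 5.26 − (0.36) = 4.9 V. LSB = 4.9 V / 2^15 ≈ 149.5 µV.
Position in LSBs: (3.4653033 − (0.36)) × 32768/4.9 = 20766.2405; rounding gives k = 20766.
Reconstructed level: 0.36 + 20766 × 4.9/32768 V = 3.4652673340 V.
e = 3.4653033 − (3.4652673340) = +36.0 µV.

+36.0 µV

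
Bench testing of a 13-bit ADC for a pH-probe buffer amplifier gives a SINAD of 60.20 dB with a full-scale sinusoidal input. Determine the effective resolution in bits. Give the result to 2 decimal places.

(60.20 − 1.76) / 6.02 = 58.44/6.02 = 9.7076 effective bits.

9.71 bits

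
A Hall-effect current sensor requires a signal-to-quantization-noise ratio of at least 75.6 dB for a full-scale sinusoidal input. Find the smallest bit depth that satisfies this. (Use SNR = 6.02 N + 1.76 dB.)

N ≥ (75.6 − 1.76)/6.02 = 12.266 → N_min = 13.

13 bits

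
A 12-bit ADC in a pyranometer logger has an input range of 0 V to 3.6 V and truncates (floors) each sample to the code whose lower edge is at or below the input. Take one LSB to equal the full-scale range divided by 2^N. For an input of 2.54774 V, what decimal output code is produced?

2898

Full-scale range = 3.6 V. LSB = 3.6 V / 2^12 ≈ 0.8789 mV.
code = ⌊(V_in − V_min)/LSB⌋ = ⌊(V_in − V_min) × 2^12 / range⌋
     = ⌊(2.54774 − (0)) × 4096 / 3.6⌋ = ⌊2.54774 × 4096/3.6⌋
     = ⌊2898.762⌋ = 2898.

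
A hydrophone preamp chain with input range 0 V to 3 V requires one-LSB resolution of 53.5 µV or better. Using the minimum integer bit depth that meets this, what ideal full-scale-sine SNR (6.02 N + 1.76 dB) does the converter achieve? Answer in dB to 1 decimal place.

Range is 3 V.
Need 2^N ≥ 3 V / 53.5 µV = 56070 → N_min = 16.
6.02(16) + 1.76 = 98.08 dB.

98.1 dB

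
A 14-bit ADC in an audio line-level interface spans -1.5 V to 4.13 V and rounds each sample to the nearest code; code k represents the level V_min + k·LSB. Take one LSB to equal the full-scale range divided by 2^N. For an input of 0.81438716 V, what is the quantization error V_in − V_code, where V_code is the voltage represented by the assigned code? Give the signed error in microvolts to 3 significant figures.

+53.1 µV

Full-scale range = 4.13 V − (-1.5 V) = 5.63 V. LSB = 5.63 V / 2^14 ≈ 343.6 µV.
(V_in − V_min)/LSB = (0.81438716 − (-1.5)) × 16384/5.63 = 6735.1544 → nearest code k = 6735.
Reconstructed level: -1.5 + 6735 × 5.63/16384 V = 0.81433410645 V.
e = 0.81438716 − (0.81433410645) = +53.1 µV.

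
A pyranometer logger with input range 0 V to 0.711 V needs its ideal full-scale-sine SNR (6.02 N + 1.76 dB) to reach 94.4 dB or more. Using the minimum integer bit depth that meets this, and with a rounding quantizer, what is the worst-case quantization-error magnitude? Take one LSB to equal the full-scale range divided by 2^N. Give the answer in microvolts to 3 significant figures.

5.42 µV

Full-scale range = 0.711 V.
Required N = ⌈(94.4 − 1.76)/6.02⌉ = ⌈15.389⌉ = 16.
Step size = 0.711/65536 V = 10.849 µV.
Half an LSB is 5.42 µV.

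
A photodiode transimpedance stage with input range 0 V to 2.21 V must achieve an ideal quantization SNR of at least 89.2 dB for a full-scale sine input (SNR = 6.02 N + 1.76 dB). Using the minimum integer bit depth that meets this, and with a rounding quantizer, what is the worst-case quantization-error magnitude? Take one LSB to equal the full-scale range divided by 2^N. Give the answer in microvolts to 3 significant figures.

Span = 2.21 V.
N ≥ (89.2 − 1.76)/6.02 = 14.525 → N_min = 15.
LSB = 2.21 V / 2^15 = 67.444 µV.
Max error for round-to-nearest is LSB/2 = 33.7 µV.

33.7 µV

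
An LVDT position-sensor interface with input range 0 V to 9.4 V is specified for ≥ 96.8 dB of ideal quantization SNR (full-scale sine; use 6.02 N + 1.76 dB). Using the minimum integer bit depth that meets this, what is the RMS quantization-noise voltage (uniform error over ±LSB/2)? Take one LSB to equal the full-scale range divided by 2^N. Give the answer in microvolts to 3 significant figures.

Range is 9.4 V.
6.02 N + 1.76 ≥ 96.8 gives N ≥ 15.787, so the minimum integer is 16.
Step size = 9.4/65536 V = 143.43 µV.
V_rms = LSB/√12 = 41.4 µV.

41.4 µV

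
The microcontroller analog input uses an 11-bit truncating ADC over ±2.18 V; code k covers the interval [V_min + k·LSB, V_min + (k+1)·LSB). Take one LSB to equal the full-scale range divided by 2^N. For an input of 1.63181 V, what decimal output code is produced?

1790

The full-scale span is 2.18 − (-2.18) = 4.36 V. LSB = 4.36 V / 2^11 ≈ 2.129 mV.
(V_in − V_min) × 2^11/range = (1.63181 − (-2.18)) × 2048/4.36 = 1790.502.
Floor → code = 1790.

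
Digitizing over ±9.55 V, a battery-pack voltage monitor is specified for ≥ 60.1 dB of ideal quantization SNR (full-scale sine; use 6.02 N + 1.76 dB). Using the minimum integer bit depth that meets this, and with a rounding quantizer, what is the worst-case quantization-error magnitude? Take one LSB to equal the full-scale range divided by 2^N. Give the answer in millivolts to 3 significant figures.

Full-scale range = 9.55 V − (-9.55 V) = 19.1 V.
Required N = ⌈(60.1 − 1.76)/6.02⌉ = ⌈9.691⌉ = 10.
One LSB is 19.1 V / 1024 = 18.652 mV.
Max error for round-to-nearest is LSB/2 = 9.33 mV.

9.33 mV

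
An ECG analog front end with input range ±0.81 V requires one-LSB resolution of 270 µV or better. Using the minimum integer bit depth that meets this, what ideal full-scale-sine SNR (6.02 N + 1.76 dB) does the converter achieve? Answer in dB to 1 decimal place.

80.0 dB

Full-scale range = 0.81 V − (-0.81 V) = 1.62 V.
Required number of levels: 1.62/270 µV = 6000.0; smallest N with 2^N ≥ that is 13.
6.02(13) + 1.76 = 80.02 dB.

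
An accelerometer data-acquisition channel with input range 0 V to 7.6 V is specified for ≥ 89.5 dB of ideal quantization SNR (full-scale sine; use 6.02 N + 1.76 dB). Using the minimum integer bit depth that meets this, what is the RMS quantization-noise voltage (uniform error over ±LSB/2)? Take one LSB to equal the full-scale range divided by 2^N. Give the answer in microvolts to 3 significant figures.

67.0 µV

Range is 7.6 V.
Required N = ⌈(89.5 − 1.76)/6.02⌉ = ⌈14.575⌉ = 15.
LSB = 7.6 V ÷ 2^15 = 7.6/32768 V = 231.93 µV.
V_rms = LSB/√12 = 67.0 µV.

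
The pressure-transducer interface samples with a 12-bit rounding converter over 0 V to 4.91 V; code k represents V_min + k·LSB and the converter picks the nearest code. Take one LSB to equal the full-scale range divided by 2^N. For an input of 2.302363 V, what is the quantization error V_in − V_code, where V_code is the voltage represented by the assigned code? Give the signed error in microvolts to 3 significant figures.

Full-scale range = 4.91 V. LSB = 4.91 V / 2^12 ≈ 1.199 mV.
(V_in − V_min)/LSB = (2.302363 − (0)) × 4096/4.91 = 1920.6678 → nearest code k = 1921.
Reconstructed level: 0 + 1921 × 4.91/4096 V = 2.302761230 V.
e = 2.302363 − (2.302761230) = −398 µV.

−398 µV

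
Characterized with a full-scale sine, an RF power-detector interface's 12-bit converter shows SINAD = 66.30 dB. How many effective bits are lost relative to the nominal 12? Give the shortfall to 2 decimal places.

ENOB = (SINAD − 1.76)/6.02 = (66.30 − 1.76)/6.02 = 10.7209 bits.
Shortfall = 12 − 10.7209 = 1.2791 bits.

1.28 bits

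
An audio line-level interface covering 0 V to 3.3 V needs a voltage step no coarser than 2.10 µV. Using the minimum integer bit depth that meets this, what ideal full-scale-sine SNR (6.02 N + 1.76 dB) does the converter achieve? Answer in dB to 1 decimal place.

Full-scale range = 3.3 V.
Required number of levels: 3.3/2.10 µV = 1.5714e6; smallest N with 2^N ≥ that is 21.
Ideal SNR at N = 21: 6.02·21 + 1.76 = 128.2 dB.

128.2 dB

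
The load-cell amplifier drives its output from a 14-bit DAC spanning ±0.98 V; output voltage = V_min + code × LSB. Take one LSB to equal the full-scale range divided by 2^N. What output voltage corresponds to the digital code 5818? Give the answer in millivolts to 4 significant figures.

-284.0 mV

The full-scale span is 0.98 − (-0.98) = 1.96 V. LSB = 1.96 V / 2^14.
V_out = V_min + code × LSB = -0.98 V + 5818 × 1.96 V / 16384
      = -0.98 V + 0.696001 V = -0.283999 V.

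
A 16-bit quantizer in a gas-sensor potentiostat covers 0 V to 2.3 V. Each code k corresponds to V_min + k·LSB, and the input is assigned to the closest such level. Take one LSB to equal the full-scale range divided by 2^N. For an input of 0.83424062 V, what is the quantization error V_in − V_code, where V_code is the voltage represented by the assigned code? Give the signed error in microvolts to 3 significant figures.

Range is 2.3 V. LSB = 2.3 V / 2^16 ≈ 35.10 µV.
(0.83424062 − (0)) / LSB = 0.83424062 × 65536/2.3 = 23770.7797. Nearest integer: k = 23771.
V_code = V_min + k × range/2^16 = 0 + 23771 × 2.3/65536 = 0.83424835205 V.
Error = V_in − V_code = 0.83424062 − (0.83424835205) = −7.73 µV.

−7.73 µV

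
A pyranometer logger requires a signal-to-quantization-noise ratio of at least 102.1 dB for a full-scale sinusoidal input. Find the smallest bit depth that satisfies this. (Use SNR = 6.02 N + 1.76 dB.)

17 bits

N ≥ (102.1 − 1.76)/6.02 = 16.668 → N_min = 17.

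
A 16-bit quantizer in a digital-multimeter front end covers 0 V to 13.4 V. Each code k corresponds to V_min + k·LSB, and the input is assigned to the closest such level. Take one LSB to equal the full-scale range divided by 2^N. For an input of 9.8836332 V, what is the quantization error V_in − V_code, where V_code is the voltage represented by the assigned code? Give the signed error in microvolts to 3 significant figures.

+70.0 µV

Range is 13.4 V. LSB = 13.4 V / 2^16 ≈ 204.5 µV.
Position in LSBs: (9.8836332 − (0)) × 65536/13.4 = 48338.3422; rounding gives k = 48338.
V_code = V_min + k × range/2^16 = 0 + 48338 × 13.4/65536 = 9.8835632324 V.
Error = V_in − V_code = 9.8836332 − (9.8835632324) = +70.0 µV.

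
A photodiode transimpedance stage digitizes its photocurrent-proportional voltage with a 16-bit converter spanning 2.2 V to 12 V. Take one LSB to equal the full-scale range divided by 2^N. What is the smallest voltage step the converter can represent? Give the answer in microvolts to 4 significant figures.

149.5 µV

Range = 12 − (2.2) = 9.8 V.
Number of codes = 2^16 = 65536.
LSB = 9.8 V / 2^16 = 149.5 µV.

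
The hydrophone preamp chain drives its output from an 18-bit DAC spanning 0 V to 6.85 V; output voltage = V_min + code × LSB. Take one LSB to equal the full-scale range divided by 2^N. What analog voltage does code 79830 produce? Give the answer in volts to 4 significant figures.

2.086 V

V_FS = 6.85 V. LSB = 6.85 V / 2^18.
V_out = 0 + 79830 × (6.85/262144) V
      = 0 V + 2.08601 V = 2.08601 V.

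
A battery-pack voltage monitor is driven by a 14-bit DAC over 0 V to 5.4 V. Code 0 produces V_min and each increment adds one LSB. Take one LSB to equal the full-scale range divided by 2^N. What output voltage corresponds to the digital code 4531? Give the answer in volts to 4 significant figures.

Full-scale range = 5.4 V. LSB = 5.4 V / 2^14.
V_out = 0 + 4531 × (5.4/16384) V
      = 0 + 1.49337 = 1.49337 V.

1.493 V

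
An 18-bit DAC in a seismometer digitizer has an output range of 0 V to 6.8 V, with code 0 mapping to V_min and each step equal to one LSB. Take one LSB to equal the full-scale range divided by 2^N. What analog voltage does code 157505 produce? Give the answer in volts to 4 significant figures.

4.086 V

Range is 6.8 V. LSB = 6.8 V / 2^18.
V_out = V_min + code × LSB = 0 V + 157505 × 6.8 V / 262144
      = 0 + 4.08567 = 4.08567 V.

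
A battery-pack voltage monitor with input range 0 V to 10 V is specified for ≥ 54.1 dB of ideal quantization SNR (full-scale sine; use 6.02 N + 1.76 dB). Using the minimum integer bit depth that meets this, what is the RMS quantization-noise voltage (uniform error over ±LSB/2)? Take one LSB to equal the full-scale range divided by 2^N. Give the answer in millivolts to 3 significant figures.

Span = 10 V.
6.02 N + 1.76 ≥ 54.1 gives N ≥ 8.694, so the minimum integer is 9.
LSB = 10 V ÷ 2^9 = 10/512 V = 19.531 mV.
σ_q = LSB/√12 = 19.531 mV/3.4641 = 5.64 mV.

5.64 mV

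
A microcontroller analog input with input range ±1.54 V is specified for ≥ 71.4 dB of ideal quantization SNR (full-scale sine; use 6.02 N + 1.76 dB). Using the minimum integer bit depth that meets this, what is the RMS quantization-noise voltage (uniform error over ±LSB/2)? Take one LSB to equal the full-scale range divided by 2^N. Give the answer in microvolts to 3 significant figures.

The full-scale span is 1.54 − (-1.54) = 3.08 V.
Solving 6.02 N ≥ 71.4 − 1.76: N ≥ 11.568. Round up → N = 12.
Step size = 3.08/4096 V = 0.75195 mV.
V_rms = LSB/√12 = 217 µV.

217 µV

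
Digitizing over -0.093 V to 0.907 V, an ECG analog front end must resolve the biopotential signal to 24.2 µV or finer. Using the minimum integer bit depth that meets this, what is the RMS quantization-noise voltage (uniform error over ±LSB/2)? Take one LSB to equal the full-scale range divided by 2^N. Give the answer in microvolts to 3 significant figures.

4.40 µV

Range = 0.907 − (-0.093) = 1 V.
1 V / 24.2 µV = 41320. Since 2^15 = 32768 and 2^16 = 65536, N = 16.
Step size = 1/65536 V = 15.259 µV.
RMS noise = LSB/√12 = 4.40 µV.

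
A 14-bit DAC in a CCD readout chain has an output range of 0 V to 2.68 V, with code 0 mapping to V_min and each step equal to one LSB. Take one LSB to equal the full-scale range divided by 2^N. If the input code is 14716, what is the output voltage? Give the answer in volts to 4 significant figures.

Span = 2.68 V. LSB = 2.68 V / 2^14.
V_out = V_min + code × LSB = 0 V + 14716 × 2.68 V / 16384
      = 0 + 2.40716 = 2.40716 V.

2.407 V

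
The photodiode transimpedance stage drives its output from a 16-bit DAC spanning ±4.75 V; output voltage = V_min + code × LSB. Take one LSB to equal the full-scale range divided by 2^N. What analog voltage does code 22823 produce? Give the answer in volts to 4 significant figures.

Span: 4.75 V − (-4.75 V) = 9.5 V. LSB = 9.5 V / 2^16.
V_out = -4.75 + 22823 × (9.5/65536) V
      = -4.75 V + 3.30839 V = -1.44161 V.

-1.442 V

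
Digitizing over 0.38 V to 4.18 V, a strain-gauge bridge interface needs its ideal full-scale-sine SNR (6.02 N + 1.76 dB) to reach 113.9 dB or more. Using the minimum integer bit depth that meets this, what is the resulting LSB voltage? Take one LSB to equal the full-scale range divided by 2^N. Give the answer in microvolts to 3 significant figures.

7.25 µV

Range = 4.18 − (0.38) = 3.8 V.
Required N = ⌈(113.9 − 1.76)/6.02⌉ = ⌈18.628⌉ = 19.
One LSB is 3.8 V / 524288 = 7.25 µV.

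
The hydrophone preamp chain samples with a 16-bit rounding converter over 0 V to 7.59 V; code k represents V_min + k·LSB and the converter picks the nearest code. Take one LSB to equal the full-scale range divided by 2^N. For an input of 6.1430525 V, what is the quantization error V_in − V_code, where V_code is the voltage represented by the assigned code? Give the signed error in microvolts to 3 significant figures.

Range is 7.59 V. LSB = 7.59 V / 2^16 ≈ 115.8 µV.
Position in LSBs: (6.1430525 − (0)) × 65536/7.59 = 53042.3042; rounding gives k = 53042.
V_code = 0 + (53042/65536) × 7.59 = 6.1430172729 V.
e = 6.1430525 − (6.1430172729) = +35.2 µV.

+35.2 µV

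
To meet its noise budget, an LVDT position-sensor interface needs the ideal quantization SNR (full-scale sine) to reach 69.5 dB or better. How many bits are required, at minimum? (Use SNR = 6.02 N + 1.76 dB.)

N ≥ (69.5 − 1.76)/6.02 = 11.252 → N_min = 12.

12 bits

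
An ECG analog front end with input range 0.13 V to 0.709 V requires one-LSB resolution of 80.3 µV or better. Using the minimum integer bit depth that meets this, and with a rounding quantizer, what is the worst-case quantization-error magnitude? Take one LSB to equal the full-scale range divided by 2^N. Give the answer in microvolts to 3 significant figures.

Range = 0.709 − (0.13) = 0.579 V.
0.579 V / 80.3 µV = 7210. Since 2^12 = 4096 and 2^13 = 8192, N = 13.
One LSB is 0.579 V / 8192 = 70.679 µV.
|e|_max = LSB/2 = 35.3 µV.

35.3 µV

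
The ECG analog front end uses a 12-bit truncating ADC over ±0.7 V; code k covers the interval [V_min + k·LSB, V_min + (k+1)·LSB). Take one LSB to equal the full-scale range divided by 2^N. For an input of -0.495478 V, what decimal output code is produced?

Full-scale range = 0.7 V − (-0.7 V) = 1.4 V. LSB = 1.4 V / 2^12 ≈ 341.8 µV.
code = ⌊(V_in − V_min)/LSB⌋ = ⌊(V_in − V_min) × 2^12 / range⌋
     = ⌊(-0.495478 − (-0.7)) × 4096 / 1.4⌋ = ⌊0.204522 × 4096/1.4⌋
     = ⌊598.373⌋ = 598.

598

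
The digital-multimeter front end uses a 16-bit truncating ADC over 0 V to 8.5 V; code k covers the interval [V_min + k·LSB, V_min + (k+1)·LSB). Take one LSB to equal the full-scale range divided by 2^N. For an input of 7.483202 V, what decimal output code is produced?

Span = 8.5 V. LSB = 8.5 V / 2^16 ≈ 129.7 µV.
(V_in − V_min) × 2^16/range = (7.483202 − (0)) × 65536/8.5 = 57696.368.
Floor → code = 57696.

57696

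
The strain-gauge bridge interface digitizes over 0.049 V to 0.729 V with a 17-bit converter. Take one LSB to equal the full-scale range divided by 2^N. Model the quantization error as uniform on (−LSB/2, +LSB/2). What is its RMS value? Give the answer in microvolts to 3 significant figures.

Full-scale range = 0.729 V − (0.049 V) = 0.68 V.
One LSB is 0.68 V / 131072 = 5.1880 µV.
σ_q = LSB/√12 = 5.1880 µV/3.4641 = 1.50 µV.

1.50 µV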